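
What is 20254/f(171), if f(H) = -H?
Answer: -1066/9 ≈ -118.44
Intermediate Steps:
20254/f(171) = 20254/((-1*171)) = 20254/(-171) = 20254*(-1/171) = -1066/9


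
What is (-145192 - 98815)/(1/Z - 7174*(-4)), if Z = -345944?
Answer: -84412757608/9927209023 ≈ -8.5032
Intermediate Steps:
(-145192 - 98815)/(1/Z - 7174*(-4)) = (-145192 - 98815)/(1/(-345944) - 7174*(-4)) = -244007/(-1/345944 + 28696) = -244007/9927209023/345944 = -244007*345944/9927209023 = -84412757608/9927209023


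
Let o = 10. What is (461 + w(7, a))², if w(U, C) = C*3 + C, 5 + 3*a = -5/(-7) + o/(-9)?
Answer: 7356321361/35721 ≈ 2.0594e+5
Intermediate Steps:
a = -340/189 (a = -5/3 + (-5/(-7) + 10/(-9))/3 = -5/3 + (-5*(-⅐) + 10*(-⅑))/3 = -5/3 + (5/7 - 10/9)/3 = -5/3 + (⅓)*(-25/63) = -5/3 - 25/189 = -340/189 ≈ -1.7989)
w(U, C) = 4*C (w(U, C) = 3*C + C = 4*C)
(461 + w(7, a))² = (461 + 4*(-340/189))² = (461 - 1360/189)² = (85769/189)² = 7356321361/35721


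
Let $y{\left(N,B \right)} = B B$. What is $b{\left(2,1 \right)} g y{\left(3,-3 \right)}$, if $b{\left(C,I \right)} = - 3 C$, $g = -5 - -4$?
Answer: $54$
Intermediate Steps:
$y{\left(N,B \right)} = B^{2}$
$g = -1$ ($g = -5 + 4 = -1$)
$b{\left(2,1 \right)} g y{\left(3,-3 \right)} = \left(-3\right) 2 \left(-1\right) \left(-3\right)^{2} = \left(-6\right) \left(-1\right) 9 = 6 \cdot 9 = 54$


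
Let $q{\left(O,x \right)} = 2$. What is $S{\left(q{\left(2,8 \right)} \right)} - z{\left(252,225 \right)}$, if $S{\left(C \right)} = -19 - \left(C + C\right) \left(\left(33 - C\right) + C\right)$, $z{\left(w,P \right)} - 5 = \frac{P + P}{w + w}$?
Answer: $- \frac{4393}{28} \approx -156.89$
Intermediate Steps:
$z{\left(w,P \right)} = 5 + \frac{P}{w}$ ($z{\left(w,P \right)} = 5 + \frac{P + P}{w + w} = 5 + \frac{2 P}{2 w} = 5 + 2 P \frac{1}{2 w} = 5 + \frac{P}{w}$)
$S{\left(C \right)} = -19 - 66 C$ ($S{\left(C \right)} = -19 - 2 C 33 = -19 - 66 C$)
$S{\left(q{\left(2,8 \right)} \right)} - z{\left(252,225 \right)} = \left(-19 - 132\right) - \left(5 + \frac{225}{252}\right) = \left(-19 - 132\right) - \left(5 + 225 \cdot \frac{1}{252}\right) = -151 - \left(5 + \frac{25}{28}\right) = -151 - \frac{165}{28} = - \frac{4393}{28}$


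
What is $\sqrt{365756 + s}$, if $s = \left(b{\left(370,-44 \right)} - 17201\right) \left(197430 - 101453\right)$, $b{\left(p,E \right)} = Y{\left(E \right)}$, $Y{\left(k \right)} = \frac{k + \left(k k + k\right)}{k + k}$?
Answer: $3 i \sqrt{183616682} \approx 40652.0 i$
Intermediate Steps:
$Y{\left(k \right)} = \frac{k^{2} + 2 k}{2 k}$ ($Y{\left(k \right)} = \frac{k + \left(k^{2} + k\right)}{2 k} = \left(k + \left(k + k^{2}\right)\right) \frac{1}{2 k} = \left(k^{2} + 2 k\right) \frac{1}{2 k} = \frac{k^{2} + 2 k}{2 k}$)
$b{\left(p,E \right)} = 1 + \frac{E}{2}$
$s = -1652915894$ ($s = \left(\left(1 + \frac{1}{2} \left(-44\right)\right) - 17201\right) \left(197430 - 101453\right) = \left(\left(1 - 22\right) - 17201\right) 95977 = \left(-21 - 17201\right) 95977 = \left(-17222\right) 95977 = -1652915894$)
$\sqrt{365756 + s} = \sqrt{365756 - 1652915894} = \sqrt{-1652550138} = 3 i \sqrt{183616682}$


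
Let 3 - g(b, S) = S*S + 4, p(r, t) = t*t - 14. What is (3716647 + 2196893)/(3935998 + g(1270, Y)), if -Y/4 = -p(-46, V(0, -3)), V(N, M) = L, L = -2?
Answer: 5913540/3934397 ≈ 1.5030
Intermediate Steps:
V(N, M) = -2
p(r, t) = -14 + t² (p(r, t) = t² - 14 = -14 + t²)
Y = -40 (Y = -(-4)*(-14 + (-2)²) = -(-4)*(-14 + 4) = -(-4)*(-10) = -4*10 = -40)
g(b, S) = -1 - S² (g(b, S) = 3 - (S*S + 4) = 3 - (S² + 4) = 3 - (4 + S²) = 3 + (-4 - S²) = -1 - S²)
(3716647 + 2196893)/(3935998 + g(1270, Y)) = (3716647 + 2196893)/(3935998 + (-1 - 1*(-40)²)) = 5913540/(3935998 + (-1 - 1*1600)) = 5913540/(3935998 + (-1 - 1600)) = 5913540/(3935998 - 1601) = 5913540/3934397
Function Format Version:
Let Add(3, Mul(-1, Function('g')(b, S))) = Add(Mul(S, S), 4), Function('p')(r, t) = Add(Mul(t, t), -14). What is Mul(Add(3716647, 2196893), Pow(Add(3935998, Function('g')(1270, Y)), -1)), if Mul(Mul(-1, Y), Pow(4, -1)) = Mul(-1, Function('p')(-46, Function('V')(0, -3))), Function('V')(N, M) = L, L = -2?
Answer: Rational(5913540, 3934397) ≈ 1.5030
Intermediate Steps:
Function('V')(N, M) = -2
Function('p')(r, t) = Add(-14, Pow(t, 2)) (Function('p')(r, t) = Add(Pow(t, 2), -14) = Add(-14, Pow(t, 2)))
Y = -40 (Y = Mul(-4, Mul(-1, Add(-14, Pow(-2, 2)))) = Mul(-4, Mul(-1, Add(-14, 4))) = Mul(-4, Mul(-1, -10)) = Mul(-4, 10) = -40)
Function('g')(b, S) = Add(-1, Mul(-1, Pow(S, 2))) (Function('g')(b, S) = Add(3, Mul(-1, Add(Mul(S, S), 4))) = Add(3, Mul(-1, Add(Pow(S, 2), 4))) = Add(3, Mul(-1, Add(4, Pow(S, 2)))) = Add(3, Add(-4, Mul(-1, Pow(S, 2)))) = Add(-1, Mul(-1, Pow(S, 2))))
Mul(Add(3716647, 2196893), Pow(Add(3935998, Function('g')(1270, Y)), -1)) = Mul(Add(3716647, 2196893), Pow(Add(3935998, Add(-1, Mul(-1, Pow(-40, 2)))), -1)) = Mul(5913540, Pow(Add(3935998, Add(-1, Mul(-1, 1600))), -1)) = Mul(5913540, Pow(Add(3935998, Add(-1, -1600)), -1)) = Mul(5913540, Pow(Add(3935998, -1601), -1)) = Mul(5913540, Pow(3934397, -1)) = Mul(5913540, Rational(1, 3934397)) = Rational(5913540, 3934397)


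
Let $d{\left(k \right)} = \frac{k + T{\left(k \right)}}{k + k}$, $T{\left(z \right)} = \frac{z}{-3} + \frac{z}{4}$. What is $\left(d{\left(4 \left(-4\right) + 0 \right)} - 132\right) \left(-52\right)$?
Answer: $\frac{41041}{6} \approx 6840.2$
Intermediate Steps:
$T{\left(z \right)} = - \frac{z}{12}$ ($T{\left(z \right)} = z \left(- \frac{1}{3}\right) + z \frac{1}{4} = - \frac{z}{3} + \frac{z}{4} = - \frac{z}{12}$)
$d{\left(k \right)} = \frac{11}{24}$ ($d{\left(k \right)} = \frac{k - \frac{k}{12}}{k + k} = \frac{\frac{11}{12} k}{2 k} = \frac{11 k}{12} \frac{1}{2 k} = \frac{11}{24}$)
$\left(d{\left(4 \left(-4\right) + 0 \right)} - 132\right) \left(-52\right) = \left(\frac{11}{24} - 132\right) \left(-52\right) = \left(- \frac{3157}{24}\right) \left(-52\right) = \frac{41041}{6}$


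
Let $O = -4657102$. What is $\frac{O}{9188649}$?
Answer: $- \frac{4657102}{9188649} \approx -0.50683$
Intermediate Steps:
$\frac{O}{9188649} = - \frac{4657102}{9188649}$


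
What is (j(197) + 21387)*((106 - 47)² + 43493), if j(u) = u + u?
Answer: 1023140694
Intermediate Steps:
j(u) = 2*u
(j(197) + 21387)*((106 - 47)² + 43493) = (2*197 + 21387)*((106 - 47)² + 43493) = (394 + 21387)*(59² + 43493) = 21781*(3481 + 43493) = 21781*46974 = 1023140694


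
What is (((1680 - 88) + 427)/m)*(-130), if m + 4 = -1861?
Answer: 52494/373 ≈ 140.73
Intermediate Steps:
m = -1865 (m = -4 - 1861 = -1865)
(((1680 - 88) + 427)/m)*(-130) = (((1680 - 88) + 427)/(-1865))*(-130) = ((1592 + 427)*(-1/1865))*(-130) = (2019*(-1/1865))*(-130) = -2019/1865*(-130) = 52494/373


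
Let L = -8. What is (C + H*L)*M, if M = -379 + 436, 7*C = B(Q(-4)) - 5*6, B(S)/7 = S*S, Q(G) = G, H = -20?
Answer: 68514/7 ≈ 9787.7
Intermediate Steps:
B(S) = 7*S**2 (B(S) = 7*(S*S) = 7*S**2)
C = 82/7 (C = (7*(-4)**2 - 5*6)/7 = (7*16 - 30)/7 = (112 - 30)/7 = (1/7)*82 = 82/7 ≈ 11.714)
M = 57
(C + H*L)*M = (82/7 - 20*(-8))*57 = (82/7 + 160)*57 = (1202/7)*57 = 68514/7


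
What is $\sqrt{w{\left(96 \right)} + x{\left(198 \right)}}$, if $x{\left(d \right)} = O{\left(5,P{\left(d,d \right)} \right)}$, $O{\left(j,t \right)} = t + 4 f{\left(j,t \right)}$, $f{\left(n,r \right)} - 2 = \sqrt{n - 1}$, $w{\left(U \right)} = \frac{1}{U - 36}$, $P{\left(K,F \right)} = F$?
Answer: $\frac{\sqrt{192615}}{30} \approx 14.629$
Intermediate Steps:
$w{\left(U \right)} = \frac{1}{-36 + U}$
$f{\left(n,r \right)} = 2 + \sqrt{-1 + n}$ ($f{\left(n,r \right)} = 2 + \sqrt{n - 1} = 2 + \sqrt{-1 + n}$)
$O{\left(j,t \right)} = 8 + t + 4 \sqrt{-1 + j}$ ($O{\left(j,t \right)} = t + 4 \left(2 + \sqrt{-1 + j}\right) = t + \left(8 + 4 \sqrt{-1 + j}\right) = 8 + t + 4 \sqrt{-1 + j}$)
$x{\left(d \right)} = 16 + d$ ($x{\left(d \right)} = 8 + d + 4 \sqrt{-1 + 5} = 8 + d + 4 \sqrt{4} = 8 + d + 4 \cdot 2 = 8 + d + 8 = 16 + d$)
$\sqrt{w{\left(96 \right)} + x{\left(198 \right)}} = \sqrt{\frac{1}{-36 + 96} + \left(16 + 198\right)} = \sqrt{\frac{1}{60} + 214} = \sqrt{\frac{12841}{60}} = \frac{\sqrt{192615}}{30}$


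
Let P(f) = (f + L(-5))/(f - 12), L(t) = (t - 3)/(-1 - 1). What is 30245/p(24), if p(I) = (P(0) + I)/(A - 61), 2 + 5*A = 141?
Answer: -3012402/71 ≈ -42428.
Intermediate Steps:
A = 139/5 (A = -⅖ + (⅕)*141 = -⅖ + 141/5 = 139/5 ≈ 27.800)
L(t) = 3/2 - t/2 (L(t) = (-3 + t)/(-2) = (-3 + t)*(-½) = 3/2 - t/2)
P(f) = (4 + f)/(-12 + f) (P(f) = (f + (3/2 - ½*(-5)))/(f - 12) = (f + (3/2 + 5/2))/(-12 + f) = (f + 4)/(-12 + f) = (4 + f)/(-12 + f))
p(I) = 5/498 - 5*I/166 (p(I) = ((4 + 0)/(-12 + 0) + I)/(139/5 - 61) = (4/(-12) + I)/(-166/5) = (-1/12*4 + I)*(-5/166) = (-⅓ + I)*(-5/166) = 5/498 - 5*I/166)
30245/p(24) = 30245/(5/498 - 5/166*24) = 30245/(5/498 - 60/83) = 30245/(-355/498) = 30245*(-498/355) = -3012402/71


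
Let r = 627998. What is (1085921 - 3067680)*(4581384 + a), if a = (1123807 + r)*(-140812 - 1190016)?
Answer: 4620167033653471404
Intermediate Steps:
a = -2331351144540 (a = (1123807 + 627998)*(-140812 - 1190016) = 1751805*(-1330828) = -2331351144540)
(1085921 - 3067680)*(4581384 + a) = (1085921 - 3067680)*(4581384 - 2331351144540) = -1981759*(-2331346563156) = 4620167033653471404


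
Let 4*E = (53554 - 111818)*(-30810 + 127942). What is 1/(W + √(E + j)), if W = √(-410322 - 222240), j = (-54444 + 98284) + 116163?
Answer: -I/(√632562 + √1414664709) ≈ -2.6037e-5*I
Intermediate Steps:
j = 160003 (j = 43840 + 116163 = 160003)
E = -1414824712 (E = ((53554 - 111818)*(-30810 + 127942))/4 = (-58264*97132)/4 = (¼)*(-5659298848) = -1414824712)
W = I*√632562 (W = √(-632562) = I*√632562 ≈ 795.34*I)
1/(W + √(E + j)) = 1/(I*√632562 + √(-1414824712 + 160003)) = 1/(I*√632562 + √(-1414664709)) = 1/(I*√632562 + I*√1414664709)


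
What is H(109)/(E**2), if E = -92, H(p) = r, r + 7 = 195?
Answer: 47/2116 ≈ 0.022212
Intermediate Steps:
r = 188 (r = -7 + 195 = 188)
H(p) = 188
H(109)/(E**2) = 188/((-92)**2) = 188/8464 = 188*(1/8464) = 47/2116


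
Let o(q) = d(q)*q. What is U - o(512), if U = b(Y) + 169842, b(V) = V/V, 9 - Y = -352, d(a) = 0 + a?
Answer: -92301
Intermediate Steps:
d(a) = a
Y = 361 (Y = 9 - 1*(-352) = 9 + 352 = 361)
b(V) = 1
o(q) = q² (o(q) = q*q = q²)
U = 169843 (U = 1 + 169842 = 169843)
U - o(512) = 169843 - 1*512² = 169843 - 1*262144 = 169843 - 262144 = -92301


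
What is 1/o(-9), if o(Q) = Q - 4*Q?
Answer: 1/27 ≈ 0.037037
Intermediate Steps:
o(Q) = -3*Q
1/o(-9) = 1/(-3*(-9)) = 1/27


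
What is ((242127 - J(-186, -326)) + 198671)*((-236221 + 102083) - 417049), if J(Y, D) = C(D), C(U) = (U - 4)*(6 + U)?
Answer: -184756780026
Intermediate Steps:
C(U) = (-4 + U)*(6 + U)
J(Y, D) = -24 + D**2 + 2*D
((242127 - J(-186, -326)) + 198671)*((-236221 + 102083) - 417049) = ((242127 - (-24 + (-326)**2 + 2*(-326))) + 198671)*((-236221 + 102083) - 417049) = ((242127 - (-24 + 106276 - 652)) + 198671)*(-134138 - 417049) = ((242127 - 1*105600) + 198671)*(-551187) = ((242127 - 105600) + 198671)*(-551187) = (136527 + 198671)*(-551187) = 335198*(-551187) = -184756780026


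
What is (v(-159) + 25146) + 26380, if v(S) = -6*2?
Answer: 51514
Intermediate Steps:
v(S) = -12
(v(-159) + 25146) + 26380 = (-12 + 25146) + 26380 = 25134 + 26380 = 51514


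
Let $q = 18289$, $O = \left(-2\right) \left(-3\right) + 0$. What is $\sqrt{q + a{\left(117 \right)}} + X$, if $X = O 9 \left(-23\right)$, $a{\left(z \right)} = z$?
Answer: $-1242 + \sqrt{18406} \approx -1106.3$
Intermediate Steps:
$O = 6$ ($O = 6 + 0 = 6$)
$X = -1242$ ($X = 6 \cdot 9 \left(-23\right) = 54 \left(-23\right) = -1242$)
$\sqrt{q + a{\left(117 \right)}} + X = \sqrt{18289 + 117} - 1242 = \sqrt{18406} - 1242 = -1242 + \sqrt{18406}$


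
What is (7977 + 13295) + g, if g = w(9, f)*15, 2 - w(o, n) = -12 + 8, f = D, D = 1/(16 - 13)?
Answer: 21362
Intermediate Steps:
D = ⅓ (D = 1/3 = ⅓ ≈ 0.33333)
f = ⅓ ≈ 0.33333
w(o, n) = 6 (w(o, n) = 2 - (-12 + 8) = 2 - 1*(-4) = 2 + 4 = 6)
g = 90 (g = 6*15 = 90)
(7977 + 13295) + g = (7977 + 13295) + 90 = 21272 + 90 = 21362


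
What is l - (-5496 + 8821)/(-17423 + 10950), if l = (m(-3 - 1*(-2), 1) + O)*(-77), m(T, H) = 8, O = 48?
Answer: -27908251/6473 ≈ -4311.5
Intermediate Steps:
l = -4312 (l = (8 + 48)*(-77) = 56*(-77) = -4312)
l - (-5496 + 8821)/(-17423 + 10950) = -4312 - (-5496 + 8821)/(-17423 + 10950) = -4312 - 3325/(-6473) = -4312 - 3325*(-1)/6473 = -4312 - 1*(-3325/6473) = -4312 + 3325/6473 = -27908251/6473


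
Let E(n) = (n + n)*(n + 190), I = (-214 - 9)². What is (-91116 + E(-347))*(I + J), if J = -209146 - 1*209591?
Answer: -6583840736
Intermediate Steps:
J = -418737 (J = -209146 - 209591 = -418737)
I = 49729 (I = (-223)² = 49729)
E(n) = 2*n*(190 + n) (E(n) = (2*n)*(190 + n) = 2*n*(190 + n))
(-91116 + E(-347))*(I + J) = (-91116 + 2*(-347)*(190 - 347))*(49729 - 418737) = (-91116 + 2*(-347)*(-157))*(-369008) = (-91116 + 108958)*(-369008) = 17842*(-369008) = -6583840736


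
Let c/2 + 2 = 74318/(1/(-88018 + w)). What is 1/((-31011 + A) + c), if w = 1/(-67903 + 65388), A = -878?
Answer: -2515/32902928631251 ≈ -7.6437e-11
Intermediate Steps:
w = -1/2515 (w = 1/(-2515) = -1/2515 ≈ -0.00039761)
c = -32902848430416/2515 (c = -4 + 2*(74318/(1/(-88018 - 1/2515))) = -4 + 2*(74318/(1/(-221365271/2515))) = -4 + 2*(74318/(-2515/221365271)) = -4 + 2*(74318*(-221365271/2515)) = -4 + 2*(-16451424210178/2515) = -4 - 32902848420356/2515 = -32902848430416/2515 ≈ -1.3083e+10)
1/((-31011 + A) + c) = 1/((-31011 - 878) - 32902848430416/2515) = 1/(-31889 - 32902848430416/2515) = 1/(-32902928631251/2515) = -2515/32902928631251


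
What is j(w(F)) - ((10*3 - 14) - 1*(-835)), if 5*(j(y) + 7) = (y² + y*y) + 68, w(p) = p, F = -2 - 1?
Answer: -4204/5 ≈ -840.80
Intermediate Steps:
F = -3
j(y) = 33/5 + 2*y²/5 (j(y) = -7 + ((y² + y*y) + 68)/5 = -7 + ((y² + y²) + 68)/5 = -7 + (2*y² + 68)/5 = -7 + (68 + 2*y²)/5 = -7 + (68/5 + 2*y²/5) = 33/5 + 2*y²/5)
j(w(F)) - ((10*3 - 14) - 1*(-835)) = (33/5 + (⅖)*(-3)²) - ((10*3 - 14) - 1*(-835)) = (33/5 + (⅖)*9) - ((30 - 14) + 835) = (33/5 + 18/5) - (16 + 835) = 51/5 - 1*851 = 51/5 - 851 = -4204/5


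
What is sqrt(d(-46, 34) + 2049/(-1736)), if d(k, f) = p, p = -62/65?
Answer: I*sqrt(6793447570)/56420 ≈ 1.4609*I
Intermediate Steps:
p = -62/65 (p = -62*1/65 = -62/65 ≈ -0.95385)
d(k, f) = -62/65
sqrt(d(-46, 34) + 2049/(-1736)) = sqrt(-62/65 + 2049/(-1736)) = sqrt(-62/65 + 2049*(-1/1736)) = sqrt(-62/65 - 2049/1736) = sqrt(-240817/112840) = I*sqrt(6793447570)/56420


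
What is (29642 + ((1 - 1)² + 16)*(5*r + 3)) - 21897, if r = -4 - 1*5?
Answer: 7073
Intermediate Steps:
r = -9 (r = -4 - 5 = -9)
(29642 + ((1 - 1)² + 16)*(5*r + 3)) - 21897 = (29642 + ((1 - 1)² + 16)*(5*(-9) + 3)) - 21897 = (29642 + (0² + 16)*(-45 + 3)) - 21897 = (29642 + (0 + 16)*(-42)) - 21897 = (29642 + 16*(-42)) - 21897 = (29642 - 672) - 21897 = 28970 - 21897 = 7073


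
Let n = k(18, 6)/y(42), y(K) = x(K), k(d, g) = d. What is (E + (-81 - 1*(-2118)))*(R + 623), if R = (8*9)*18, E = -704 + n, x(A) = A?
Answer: 17911946/7 ≈ 2.5588e+6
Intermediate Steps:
y(K) = K
n = 3/7 (n = 18/42 = 18*(1/42) = 3/7 ≈ 0.42857)
E = -4925/7 (E = -704 + 3/7 = -4925/7 ≈ -703.57)
R = 1296 (R = 72*18 = 1296)
(E + (-81 - 1*(-2118)))*(R + 623) = (-4925/7 + (-81 - 1*(-2118)))*(1296 + 623) = (-4925/7 + (-81 + 2118))*1919 = (-4925/7 + 2037)*1919 = (9334/7)*1919 = 17911946/7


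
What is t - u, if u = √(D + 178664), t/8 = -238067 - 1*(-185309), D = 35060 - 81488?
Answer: -422064 - 2*√33059 ≈ -4.2243e+5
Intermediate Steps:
D = -46428
t = -422064 (t = 8*(-238067 - 1*(-185309)) = 8*(-238067 + 185309) = 8*(-52758) = -422064)
u = 2*√33059 (u = √(-46428 + 178664) = √132236 = 2*√33059 ≈ 363.64)
t - u = -422064 - 2*√33059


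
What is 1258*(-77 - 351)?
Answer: -538424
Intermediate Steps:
1258*(-77 - 351) = 1258*(-428) = -538424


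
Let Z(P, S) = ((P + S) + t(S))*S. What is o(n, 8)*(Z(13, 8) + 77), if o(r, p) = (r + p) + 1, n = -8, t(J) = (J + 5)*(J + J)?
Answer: 1909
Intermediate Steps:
t(J) = 2*J*(5 + J) (t(J) = (5 + J)*(2*J) = 2*J*(5 + J))
Z(P, S) = S*(P + S + 2*S*(5 + S)) (Z(P, S) = ((P + S) + 2*S*(5 + S))*S = (P + S + 2*S*(5 + S))*S = S*(P + S + 2*S*(5 + S)))
o(r, p) = 1 + p + r (o(r, p) = (p + r) + 1 = 1 + p + r)
o(n, 8)*(Z(13, 8) + 77) = (1 + 8 - 8)*(8*(13 + 8 + 2*8*(5 + 8)) + 77) = 1*(8*(13 + 8 + 2*8*13) + 77) = 1*(8*(13 + 8 + 208) + 77) = 1*(8*229 + 77) = 1*(1832 + 77) = 1*1909 = 1909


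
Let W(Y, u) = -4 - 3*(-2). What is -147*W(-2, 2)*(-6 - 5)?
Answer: 3234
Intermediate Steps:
W(Y, u) = 2 (W(Y, u) = -4 + 6 = 2)
-147*W(-2, 2)*(-6 - 5) = -294*(-6 - 5) = -294*(-11) = -147*(-22) = 3234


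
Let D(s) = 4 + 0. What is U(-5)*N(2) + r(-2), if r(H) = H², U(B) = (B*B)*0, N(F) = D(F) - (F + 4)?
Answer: 4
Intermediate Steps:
D(s) = 4
N(F) = -F (N(F) = 4 - (F + 4) = 4 - (4 + F) = 4 + (-4 - F) = -F)
U(B) = 0 (U(B) = B²*0 = 0)
U(-5)*N(2) + r(-2) = 0*(-1*2) + (-2)² = 0*(-2) + 4 = 0 + 4 = 4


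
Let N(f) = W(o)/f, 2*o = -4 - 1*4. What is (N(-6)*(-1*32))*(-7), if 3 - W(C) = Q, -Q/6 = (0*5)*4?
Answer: -112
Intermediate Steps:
o = -4 (o = (-4 - 1*4)/2 = (-4 - 4)/2 = (½)*(-8) = -4)
Q = 0 (Q = -6*0*5*4 = -0*4 = -6*0 = 0)
W(C) = 3 (W(C) = 3 - 1*0 = 3 + 0 = 3)
N(f) = 3/f
(N(-6)*(-1*32))*(-7) = ((3/(-6))*(-1*32))*(-7) = ((3*(-⅙))*(-32))*(-7) = -½*(-32)*(-7) = 16*(-7) = -112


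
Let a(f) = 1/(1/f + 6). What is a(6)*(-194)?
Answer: -1164/37 ≈ -31.459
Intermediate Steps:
a(f) = 1/(6 + 1/f)
a(6)*(-194) = (6/(1 + 6*6))*(-194) = (6/(1 + 36))*(-194) = (6/37)*(-194) = -1164/37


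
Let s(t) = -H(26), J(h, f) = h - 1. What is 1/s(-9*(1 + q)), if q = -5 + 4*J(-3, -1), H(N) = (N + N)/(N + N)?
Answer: -1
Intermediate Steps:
J(h, f) = -1 + h
H(N) = 1 (H(N) = (2*N)/((2*N)) = (2*N)*(1/(2*N)) = 1)
q = -21 (q = -5 + 4*(-1 - 3) = -5 + 4*(-4) = -5 - 16 = -21)
s(t) = -1 (s(t) = -1*1 = -1)
1/s(-9*(1 + q)) = 1/(-1) = -1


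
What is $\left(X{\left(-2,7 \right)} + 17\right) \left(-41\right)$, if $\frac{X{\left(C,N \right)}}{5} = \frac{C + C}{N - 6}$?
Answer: $123$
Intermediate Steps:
$X{\left(C,N \right)} = \frac{10 C}{-6 + N}$ ($X{\left(C,N \right)} = 5 \frac{C + C}{N - 6} = 5 \frac{2 C}{-6 + N} = \frac{10 C}{-6 + N}$)
$\left(X{\left(-2,7 \right)} + 17\right) \left(-41\right) = \left(10 \left(-2\right) \frac{1}{-6 + 7} + 17\right) \left(-41\right) = \left(10 \left(-2\right) 1^{-1} + 17\right) \left(-41\right) = \left(10 \left(-2\right) 1 + 17\right) \left(-41\right) = \left(-20 + 17\right) \left(-41\right) = \left(-3\right) \left(-41\right) = 123$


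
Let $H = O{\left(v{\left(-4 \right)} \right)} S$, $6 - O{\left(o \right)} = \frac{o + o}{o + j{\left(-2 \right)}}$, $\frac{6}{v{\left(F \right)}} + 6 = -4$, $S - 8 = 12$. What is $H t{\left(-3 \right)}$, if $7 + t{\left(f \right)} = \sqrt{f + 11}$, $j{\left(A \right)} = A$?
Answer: $- \frac{10080}{13} + \frac{2880 \sqrt{2}}{13} \approx -462.08$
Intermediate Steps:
$S = 20$ ($S = 8 + 12 = 20$)
$v{\left(F \right)} = - \frac{3}{5}$ ($v{\left(F \right)} = \frac{6}{-6 - 4} = \frac{6}{-10} = 6 \left(- \frac{1}{10}\right) = - \frac{3}{5}$)
$t{\left(f \right)} = -7 + \sqrt{11 + f}$ ($t{\left(f \right)} = -7 + \sqrt{f + 11} = -7 + \sqrt{11 + f}$)
$O{\left(o \right)} = 6 - \frac{2 o}{-2 + o}$ ($O{\left(o \right)} = 6 - \frac{o + o}{o - 2} = 6 - \frac{2 o}{-2 + o}$)
$H = \frac{1440}{13}$ ($H = \frac{4 \left(-3 - \frac{3}{5}\right)}{-2 - \frac{3}{5}} \cdot 20 = 4 \frac{1}{- \frac{13}{5}} \left(- \frac{18}{5}\right) 20 = 4 \left(- \frac{5}{13}\right) \left(- \frac{18}{5}\right) 20 = \frac{72}{13} \cdot 20 = \frac{1440}{13} \approx 110.77$)
$H t{\left(-3 \right)} = \frac{1440 \left(-7 + \sqrt{11 - 3}\right)}{13} = \frac{1440 \left(-7 + \sqrt{8}\right)}{13} = \frac{1440 \left(-7 + 2 \sqrt{2}\right)}{13} = - \frac{10080}{13} + \frac{2880 \sqrt{2}}{13}$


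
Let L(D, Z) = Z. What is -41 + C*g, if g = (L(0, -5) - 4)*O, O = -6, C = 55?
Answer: 2929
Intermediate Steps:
g = 54 (g = (-5 - 4)*(-6) = -9*(-6) = 54)
-41 + C*g = -41 + 55*54 = -41 + 2970 = 2929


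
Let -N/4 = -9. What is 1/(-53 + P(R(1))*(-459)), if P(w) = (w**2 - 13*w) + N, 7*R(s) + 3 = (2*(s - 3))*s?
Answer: -1/23003 ≈ -4.3473e-5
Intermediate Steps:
N = 36 (N = -4*(-9) = 36)
R(s) = -3/7 + s*(-6 + 2*s)/7 (R(s) = -3/7 + ((2*(s - 3))*s)/7 = -3/7 + ((2*(-3 + s))*s)/7 = -3/7 + ((-6 + 2*s)*s)/7 = -3/7 + (s*(-6 + 2*s))/7 = -3/7 + s*(-6 + 2*s)/7)
P(w) = 36 + w**2 - 13*w (P(w) = (w**2 - 13*w) + 36 = 36 + w**2 - 13*w)
1/(-53 + P(R(1))*(-459)) = 1/(-53 + (36 + (-3/7 - 6/7*1 + (2/7)*1**2)**2 - 13*(-3/7 - 6/7*1 + (2/7)*1**2))*(-459)) = 1/(-53 + (36 + (-3/7 - 6/7 + (2/7)*1)**2 - 13*(-3/7 - 6/7 + (2/7)*1))*(-459)) = 1/(-53 + (36 + (-3/7 - 6/7 + 2/7)**2 - 13*(-3/7 - 6/7 + 2/7))*(-459)) = 1/(-53 + (36 + (-1)**2 - 13*(-1))*(-459)) = 1/(-53 + (36 + 1 + 13)*(-459)) = 1/(-53 + 50*(-459)) = 1/(-53 - 22950) = 1/(-23003) = -1/23003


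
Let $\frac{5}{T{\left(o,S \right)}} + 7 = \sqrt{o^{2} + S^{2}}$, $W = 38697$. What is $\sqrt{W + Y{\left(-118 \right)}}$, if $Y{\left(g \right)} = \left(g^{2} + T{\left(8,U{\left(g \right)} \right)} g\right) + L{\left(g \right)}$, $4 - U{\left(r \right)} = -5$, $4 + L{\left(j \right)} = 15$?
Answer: $\frac{\sqrt{-369014 + 52632 \sqrt{145}}}{\sqrt{-7 + \sqrt{145}}} \approx 229.16$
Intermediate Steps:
$L{\left(j \right)} = 11$ ($L{\left(j \right)} = -4 + 15 = 11$)
$U{\left(r \right)} = 9$ ($U{\left(r \right)} = 4 - -5 = 4 + 5 = 9$)
$T{\left(o,S \right)} = \frac{5}{-7 + \sqrt{S^{2} + o^{2}}}$ ($T{\left(o,S \right)} = \frac{5}{-7 + \sqrt{o^{2} + S^{2}}} = \frac{5}{-7 + \sqrt{S^{2} + o^{2}}}$)
$Y{\left(g \right)} = 11 + g^{2} + \frac{5 g}{-7 + \sqrt{145}}$ ($Y{\left(g \right)} = \left(g^{2} + \frac{5}{-7 + \sqrt{9^{2} + 8^{2}}} g\right) + 11 = \left(g^{2} + \frac{5}{-7 + \sqrt{81 + 64}} g\right) + 11 = \left(g^{2} + \frac{5}{-7 + \sqrt{145}} g\right) + 11 = \left(g^{2} + \frac{5 g}{-7 + \sqrt{145}}\right) + 11 = 11 + g^{2} + \frac{5 g}{-7 + \sqrt{145}}$)
$\sqrt{W + Y{\left(-118 \right)}} = \sqrt{38697 + \left(11 + \left(-118\right)^{2} + \frac{35}{96} \left(-118\right) + \frac{5}{96} \left(-118\right) \sqrt{145}\right)} = \sqrt{38697 + \left(11 + 13924 - \frac{2065}{48} - \frac{295 \sqrt{145}}{48}\right)} = \sqrt{38697 + \left(\frac{666815}{48} - \frac{295 \sqrt{145}}{48}\right)} = \sqrt{\frac{2524271}{48} - \frac{295 \sqrt{145}}{48}}$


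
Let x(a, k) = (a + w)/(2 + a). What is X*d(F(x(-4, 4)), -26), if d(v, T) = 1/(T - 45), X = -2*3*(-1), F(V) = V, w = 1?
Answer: -6/71 ≈ -0.084507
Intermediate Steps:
x(a, k) = (1 + a)/(2 + a) (x(a, k) = (a + 1)/(2 + a) = (1 + a)/(2 + a))
X = 6 (X = -6*(-1) = 6)
d(v, T) = 1/(-45 + T)
X*d(F(x(-4, 4)), -26) = 6/(-45 - 26) = 6/(-71) = 6*(-1/71) = -6/71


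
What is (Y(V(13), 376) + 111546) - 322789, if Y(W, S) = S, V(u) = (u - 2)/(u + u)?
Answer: -210867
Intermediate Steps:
V(u) = (-2 + u)/(2*u) (V(u) = (-2 + u)/((2*u)) = (-2 + u)*(1/(2*u)) = (-2 + u)/(2*u))
(Y(V(13), 376) + 111546) - 322789 = (376 + 111546) - 322789 = 111922 - 322789 = -210867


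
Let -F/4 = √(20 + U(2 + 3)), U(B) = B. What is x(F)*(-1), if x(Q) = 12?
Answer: -12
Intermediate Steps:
F = -20 (F = -4*√(20 + (2 + 3)) = -4*√(20 + 5) = -4*√25 = -4*5 = -20)
x(F)*(-1) = 12*(-1) = -12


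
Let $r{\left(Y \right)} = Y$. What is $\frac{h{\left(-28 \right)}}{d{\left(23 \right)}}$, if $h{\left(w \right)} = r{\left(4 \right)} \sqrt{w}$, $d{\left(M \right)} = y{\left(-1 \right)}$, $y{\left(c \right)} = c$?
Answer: $- 8 i \sqrt{7} \approx - 21.166 i$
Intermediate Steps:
$d{\left(M \right)} = -1$
$h{\left(w \right)} = 4 \sqrt{w}$
$\frac{h{\left(-28 \right)}}{d{\left(23 \right)}} = \frac{4 \sqrt{-28}}{-1} = 4 \cdot 2 i \sqrt{7} \left(-1\right) = 8 i \sqrt{7} \left(-1\right) = - 8 i \sqrt{7}$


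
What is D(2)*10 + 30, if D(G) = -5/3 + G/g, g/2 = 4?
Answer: 95/6 ≈ 15.833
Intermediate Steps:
g = 8 (g = 2*4 = 8)
D(G) = -5/3 + G/8
D(2)*10 + 30 = (-5/3 + (1/8)*2)*10 + 30 = (-5/3 + 1/4)*10 + 30 = -17/12*10 + 30 = -85/6 + 30 = 95/6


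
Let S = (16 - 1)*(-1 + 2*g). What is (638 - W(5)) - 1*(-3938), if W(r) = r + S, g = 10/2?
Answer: 4436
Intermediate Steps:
g = 5 (g = 10*(½) = 5)
S = 135 (S = (16 - 1)*(-1 + 2*5) = 15*(-1 + 10) = 15*9 = 135)
W(r) = 135 + r (W(r) = r + 135 = 135 + r)
(638 - W(5)) - 1*(-3938) = (638 - (135 + 5)) - 1*(-3938) = (638 - 1*140) + 3938 = (638 - 140) + 3938 = 498 + 3938 = 4436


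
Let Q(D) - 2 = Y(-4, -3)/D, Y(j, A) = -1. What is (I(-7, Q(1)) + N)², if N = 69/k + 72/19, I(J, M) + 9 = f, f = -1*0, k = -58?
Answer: 49744809/1214404 ≈ 40.962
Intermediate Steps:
f = 0
Q(D) = 2 - 1/D
I(J, M) = -9 (I(J, M) = -9 + 0 = -9)
N = 2865/1102 (N = 69/(-58) + 72/19 = 69*(-1/58) + 72*(1/19) = -69/58 + 72/19 = 2865/1102 ≈ 2.5998)
(I(-7, Q(1)) + N)² = (-9 + 2865/1102)² = (-7053/1102)² = 49744809/1214404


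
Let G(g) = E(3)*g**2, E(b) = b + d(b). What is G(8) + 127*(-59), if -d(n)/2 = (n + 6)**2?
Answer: -17669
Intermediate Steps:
d(n) = -2*(6 + n)**2 (d(n) = -2*(n + 6)**2 = -2*(6 + n)**2)
E(b) = b - 2*(6 + b)**2
G(g) = -159*g**2 (G(g) = (3 - 2*(6 + 3)**2)*g**2 = (3 - 2*9**2)*g**2 = (3 - 2*81)*g**2 = (3 - 162)*g**2 = -159*g**2)
G(8) + 127*(-59) = -159*8**2 + 127*(-59) = -159*64 - 7493 = -10176 - 7493 = -17669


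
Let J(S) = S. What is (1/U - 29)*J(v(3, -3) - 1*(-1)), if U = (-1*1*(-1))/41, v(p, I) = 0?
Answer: 12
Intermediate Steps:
U = 1/41 (U = -1*(-1)*(1/41) = 1*(1/41) = 1/41 ≈ 0.024390)
(1/U - 29)*J(v(3, -3) - 1*(-1)) = (1/(1/41) - 29)*(0 - 1*(-1)) = (41 - 29)*(0 + 1) = 12*1 = 12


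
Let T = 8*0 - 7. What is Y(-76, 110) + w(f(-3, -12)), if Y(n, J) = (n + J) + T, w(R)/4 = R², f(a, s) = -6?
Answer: 171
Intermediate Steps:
T = -7 (T = 0 - 7 = -7)
w(R) = 4*R²
Y(n, J) = -7 + J + n (Y(n, J) = (n + J) - 7 = (J + n) - 7 = -7 + J + n)
Y(-76, 110) + w(f(-3, -12)) = (-7 + 110 - 76) + 4*(-6)² = 27 + 4*36 = 27 + 144 = 171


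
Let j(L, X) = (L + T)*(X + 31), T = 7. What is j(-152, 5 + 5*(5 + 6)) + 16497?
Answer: 3302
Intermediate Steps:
j(L, X) = (7 + L)*(31 + X) (j(L, X) = (L + 7)*(X + 31) = (7 + L)*(31 + X))
j(-152, 5 + 5*(5 + 6)) + 16497 = (217 + 7*(5 + 5*(5 + 6)) + 31*(-152) - 152*(5 + 5*(5 + 6))) + 16497 = (217 + 7*(5 + 5*11) - 4712 - 152*(5 + 5*11)) + 16497 = (217 + 7*(5 + 55) - 4712 - 152*(5 + 55)) + 16497 = (217 + 7*60 - 4712 - 152*60) + 16497 = (217 + 420 - 4712 - 9120) + 16497 = -13195 + 16497 = 3302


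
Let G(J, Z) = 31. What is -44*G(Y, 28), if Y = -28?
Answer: -1364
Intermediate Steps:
-44*G(Y, 28) = -44*31 = -1364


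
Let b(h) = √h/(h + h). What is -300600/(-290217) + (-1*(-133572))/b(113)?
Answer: 100200/96739 + 267144*√113 ≈ 2.8398e+6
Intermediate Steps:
b(h) = 1/(2*√h) (b(h) = √h/((2*h)) = (1/(2*h))*√h = 1/(2*√h))
-300600/(-290217) + (-1*(-133572))/b(113) = -300600/(-290217) + (-1*(-133572))/((1/(2*√113))) = -300600*(-1/290217) + 133572/(((√113/113)/2)) = 100200/96739 + 133572/((√113/226)) = 100200/96739 + 133572*(2*√113) = 100200/96739 + 267144*√113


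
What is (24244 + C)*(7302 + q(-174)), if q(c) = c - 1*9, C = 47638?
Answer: 511727958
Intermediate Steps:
q(c) = -9 + c (q(c) = c - 9 = -9 + c)
(24244 + C)*(7302 + q(-174)) = (24244 + 47638)*(7302 + (-9 - 174)) = 71882*(7302 - 183) = 71882*7119 = 511727958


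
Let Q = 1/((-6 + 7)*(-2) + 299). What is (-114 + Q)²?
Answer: 1146296449/88209 ≈ 12995.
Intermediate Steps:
Q = 1/297 (Q = 1/(1*(-2) + 299) = 1/(-2 + 299) = 1/297 ≈ 0.0033670)
(-114 + Q)² = (-114 + 1/297)² = (-33857/297)² = 1146296449/88209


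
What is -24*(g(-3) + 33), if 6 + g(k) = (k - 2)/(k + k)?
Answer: -668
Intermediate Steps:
g(k) = -6 + (-2 + k)/(2*k) (g(k) = -6 + (k - 2)/(k + k) = -6 + (-2 + k)/((2*k)) = -6 + (-2 + k)*(1/(2*k)) = -6 + (-2 + k)/(2*k))
-24*(g(-3) + 33) = -24*((-11/2 - 1/(-3)) + 33) = -24*((-11/2 - 1*(-⅓)) + 33) = -24*((-11/2 + ⅓) + 33) = -24*(-31/6 + 33) = -24*167/6 = -668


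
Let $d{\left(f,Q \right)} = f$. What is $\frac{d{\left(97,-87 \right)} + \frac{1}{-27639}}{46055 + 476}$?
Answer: $\frac{2680982}{1286070309} \approx 0.0020846$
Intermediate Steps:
$\frac{d{\left(97,-87 \right)} + \frac{1}{-27639}}{46055 + 476} = \frac{97 + \frac{1}{-27639}}{46055 + 476} = \frac{97 - \frac{1}{27639}}{46531} = \frac{2680982}{27639} \cdot \frac{1}{46531} = \frac{2680982}{1286070309}$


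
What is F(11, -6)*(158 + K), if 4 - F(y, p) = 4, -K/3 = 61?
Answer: 0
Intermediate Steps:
K = -183 (K = -3*61 = -183)
F(y, p) = 0 (F(y, p) = 4 - 1*4 = 4 - 4 = 0)
F(11, -6)*(158 + K) = 0*(158 - 183) = 0*(-25) = 0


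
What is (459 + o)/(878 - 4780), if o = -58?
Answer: -401/3902 ≈ -0.10277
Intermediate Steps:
(459 + o)/(878 - 4780) = (459 - 58)/(878 - 4780) = 401/(-3902) = 401*(-1/3902) = -401/3902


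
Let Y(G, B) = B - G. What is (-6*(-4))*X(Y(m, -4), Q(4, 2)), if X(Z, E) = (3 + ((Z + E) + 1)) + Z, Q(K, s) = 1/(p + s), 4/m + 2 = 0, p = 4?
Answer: 4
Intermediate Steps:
m = -2 (m = 4/(-2 + 0) = 4/(-2) = 4*(-½) = -2)
Q(K, s) = 1/(4 + s)
X(Z, E) = 4 + E + 2*Z (X(Z, E) = (3 + ((E + Z) + 1)) + Z = (3 + (1 + E + Z)) + Z = (4 + E + Z) + Z = 4 + E + 2*Z)
(-6*(-4))*X(Y(m, -4), Q(4, 2)) = (-6*(-4))*(4 + 1/(4 + 2) + 2*(-4 - 1*(-2))) = 24*(4 + 1/6 + 2*(-4 + 2)) = 24*(4 + ⅙ + 2*(-2)) = 24*(4 + ⅙ - 4) = 24*(⅙) = 4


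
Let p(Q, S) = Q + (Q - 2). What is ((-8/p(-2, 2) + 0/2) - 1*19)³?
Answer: -148877/27 ≈ -5514.0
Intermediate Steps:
p(Q, S) = -2 + 2*Q (p(Q, S) = Q + (-2 + Q) = -2 + 2*Q)
((-8/p(-2, 2) + 0/2) - 1*19)³ = ((-8/(-2 + 2*(-2)) + 0/2) - 1*19)³ = ((-8/(-2 - 4) + 0*(½)) - 19)³ = ((-8/(-6) + 0) - 19)³ = ((-8*(-⅙) + 0) - 19)³ = ((4/3 + 0) - 19)³ = (4/3 - 19)³ = (-53/3)³ = -148877/27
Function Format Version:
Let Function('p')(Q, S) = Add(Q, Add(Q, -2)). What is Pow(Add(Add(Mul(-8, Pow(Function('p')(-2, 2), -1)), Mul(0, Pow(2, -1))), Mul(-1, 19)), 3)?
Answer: Rational(-148877, 27) ≈ -5514.0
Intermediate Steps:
Function('p')(Q, S) = Add(-2, Mul(2, Q)) (Function('p')(Q, S) = Add(Q, Add(-2, Q)) = Add(-2, Mul(2, Q)))
Pow(Add(Add(Mul(-8, Pow(Function('p')(-2, 2), -1)), Mul(0, Pow(2, -1))), Mul(-1, 19)), 3) = Pow(Add(Add(Mul(-8, Pow(Add(-2, Mul(2, -2)), -1)), Mul(0, Pow(2, -1))), Mul(-1, 19)), 3) = Pow(Add(Add(Mul(-8, Pow(Add(-2, -4), -1)), Mul(0, Rational(1, 2))), -19), 3) = Pow(Add(Add(Mul(-8, Pow(-6, -1)), 0), -19), 3) = Pow(Add(Add(Mul(-8, Rational(-1, 6)), 0), -19), 3) = Pow(Add(Add(Rational(4, 3), 0), -19), 3) = Pow(Add(Rational(4, 3), -19), 3) = Pow(Rational(-53, 3), 3) = Rational(-148877, 27)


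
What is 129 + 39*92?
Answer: 3717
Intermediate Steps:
129 + 39*92 = 129 + 3588 = 3717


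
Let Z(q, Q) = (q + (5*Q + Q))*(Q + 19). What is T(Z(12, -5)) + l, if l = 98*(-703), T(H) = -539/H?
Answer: -2480107/36 ≈ -68892.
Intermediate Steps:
Z(q, Q) = (19 + Q)*(q + 6*Q) (Z(q, Q) = (q + 6*Q)*(19 + Q) = (19 + Q)*(q + 6*Q))
l = -68894
T(Z(12, -5)) + l = -539/(6*(-5)² + 19*12 + 114*(-5) - 5*12) - 68894 = -539/(6*25 + 228 - 570 - 60) - 68894 = -539/(150 + 228 - 570 - 60) - 68894 = -539/(-252) - 68894 = -539*(-1/252) - 68894 = 77/36 - 68894 = -2480107/36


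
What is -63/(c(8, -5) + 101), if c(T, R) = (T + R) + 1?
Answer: -⅗ ≈ -0.60000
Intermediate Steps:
c(T, R) = 1 + R + T (c(T, R) = (R + T) + 1 = 1 + R + T)
-63/(c(8, -5) + 101) = -63/((1 - 5 + 8) + 101) = -63/(4 + 101) = -63/105 = (1/105)*(-63) = -⅗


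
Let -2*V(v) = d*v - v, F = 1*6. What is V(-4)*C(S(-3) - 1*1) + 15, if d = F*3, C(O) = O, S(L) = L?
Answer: -121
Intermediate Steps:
F = 6
d = 18 (d = 6*3 = 18)
V(v) = -17*v/2 (V(v) = -(18*v - v)/2 = -17*v/2)
V(-4)*C(S(-3) - 1*1) + 15 = (-17/2*(-4))*(-3 - 1*1) + 15 = 34*(-3 - 1) + 15 = 34*(-4) + 15 = -136 + 15 = -121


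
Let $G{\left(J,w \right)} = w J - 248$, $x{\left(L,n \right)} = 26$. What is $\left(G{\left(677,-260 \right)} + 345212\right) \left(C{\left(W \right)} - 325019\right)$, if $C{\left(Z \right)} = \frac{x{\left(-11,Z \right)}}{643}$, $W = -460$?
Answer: $- \frac{35307131996304}{643} \approx -5.491 \cdot 10^{10}$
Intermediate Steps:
$C{\left(Z \right)} = \frac{26}{643}$
$G{\left(J,w \right)} = -248 + J w$ ($G{\left(J,w \right)} = J w - 248 = -248 + J w$)
$\left(G{\left(677,-260 \right)} + 345212\right) \left(C{\left(W \right)} - 325019\right) = \left(\left(-248 + 677 \left(-260\right)\right) + 345212\right) \left(\frac{26}{643} - 325019\right) = \left(\left(-248 - 176020\right) + 345212\right) \left(- \frac{208987191}{643}\right) = \left(-176268 + 345212\right) \left(- \frac{208987191}{643}\right) = 168944 \left(- \frac{208987191}{643}\right) = - \frac{35307131996304}{643}$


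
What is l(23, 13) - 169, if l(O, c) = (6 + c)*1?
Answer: -150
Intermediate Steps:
l(O, c) = 6 + c
l(23, 13) - 169 = (6 + 13) - 169 = 19 - 169 = -150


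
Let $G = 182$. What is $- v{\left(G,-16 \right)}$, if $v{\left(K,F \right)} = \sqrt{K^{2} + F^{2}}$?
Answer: $- 2 \sqrt{8345} \approx -182.7$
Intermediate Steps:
$v{\left(K,F \right)} = \sqrt{F^{2} + K^{2}}$
$- v{\left(G,-16 \right)} = - \sqrt{\left(-16\right)^{2} + 182^{2}} = - \sqrt{256 + 33124} = - \sqrt{33380} = - 2 \sqrt{8345}$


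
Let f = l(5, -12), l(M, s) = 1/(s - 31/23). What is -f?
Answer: 23/307 ≈ 0.074919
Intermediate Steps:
l(M, s) = 1/(-31/23 + s) (l(M, s) = 1/(s - 31*1/23) = 1/(s - 31/23) = 1/(-31/23 + s))
f = -23/307 (f = 23/(-31 + 23*(-12)) = 23/(-31 - 276) = 23/(-307) = 23*(-1/307) = -23/307 ≈ -0.074919)
-f = -1*(-23/307) = 23/307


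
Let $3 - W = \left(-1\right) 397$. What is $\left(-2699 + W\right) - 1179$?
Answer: $-3478$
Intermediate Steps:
$W = 400$ ($W = 3 - \left(-1\right) 397 = 3 - -397 = 3 + 397 = 400$)
$\left(-2699 + W\right) - 1179 = \left(-2699 + 400\right) - 1179 = -2299 - 1179 = -3478$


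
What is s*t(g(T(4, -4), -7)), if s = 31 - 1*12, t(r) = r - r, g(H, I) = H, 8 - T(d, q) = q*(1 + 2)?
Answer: 0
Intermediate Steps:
T(d, q) = 8 - 3*q (T(d, q) = 8 - q*(1 + 2) = 8 - q*3 = 8 - 3*q)
t(r) = 0
s = 19 (s = 31 - 12 = 19)
s*t(g(T(4, -4), -7)) = 19*0 = 0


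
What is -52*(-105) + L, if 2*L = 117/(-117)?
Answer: 10919/2 ≈ 5459.5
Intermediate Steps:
L = -½ (L = (117/(-117))/2 = (117*(-1/117))/2 = (½)*(-1) = -½ ≈ -0.50000)
-52*(-105) + L = -52*(-105) - ½ = 5460 - ½ = 10919/2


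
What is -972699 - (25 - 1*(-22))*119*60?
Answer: -1308279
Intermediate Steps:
-972699 - (25 - 1*(-22))*119*60 = -972699 - (25 + 22)*119*60 = -972699 - 47*119*60 = -972699 - 5593*60 = -972699 - 1*335580 = -972699 - 335580 = -1308279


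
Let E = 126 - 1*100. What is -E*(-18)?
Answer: 468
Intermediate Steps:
E = 26 (E = 126 - 100 = 26)
-E*(-18) = -26*(-18) = -1*(-468) = 468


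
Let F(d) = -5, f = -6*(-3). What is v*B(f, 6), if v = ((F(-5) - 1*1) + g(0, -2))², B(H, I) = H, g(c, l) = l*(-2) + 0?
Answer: 72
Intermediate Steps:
f = 18
g(c, l) = -2*l (g(c, l) = -2*l + 0 = -2*l)
v = 4 (v = ((-5 - 1*1) - 2*(-2))² = ((-5 - 1) + 4)² = (-6 + 4)² = (-2)² = 4)
v*B(f, 6) = 4*18 = 72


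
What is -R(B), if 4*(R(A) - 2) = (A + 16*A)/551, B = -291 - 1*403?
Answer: 3695/1102 ≈ 3.3530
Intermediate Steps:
B = -694 (B = -291 - 403 = -694)
R(A) = 2 + 17*A/2204 (R(A) = 2 + ((A + 16*A)/551)/4 = 2 + ((17*A)*(1/551))/4 = 2 + (17*A/551)/4 = 2 + 17*A/2204)
-R(B) = -(2 + (17/2204)*(-694)) = -(2 - 5899/1102) = -1*(-3695/1102) = 3695/1102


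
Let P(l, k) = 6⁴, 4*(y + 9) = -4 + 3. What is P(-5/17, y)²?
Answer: 1679616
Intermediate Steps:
y = -37/4 (y = -9 + (-4 + 3)/4 = -9 + (¼)*(-1) = -9 - ¼ = -37/4 ≈ -9.2500)
P(l, k) = 1296
P(-5/17, y)² = 1296² = 1679616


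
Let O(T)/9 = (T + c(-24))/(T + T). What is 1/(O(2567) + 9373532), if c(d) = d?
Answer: 5134/48123736175 ≈ 1.0668e-7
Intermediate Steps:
O(T) = 9*(-24 + T)/(2*T) (O(T) = 9*((T - 24)/(T + T)) = 9*((-24 + T)/((2*T))) = 9*((-24 + T)*(1/(2*T))) = 9*((-24 + T)/(2*T)) = 9*(-24 + T)/(2*T))
1/(O(2567) + 9373532) = 1/((9/2 - 108/2567) + 9373532) = 1/(22887/5134 + 9373532) = 1/(48123736175/5134) = 5134/48123736175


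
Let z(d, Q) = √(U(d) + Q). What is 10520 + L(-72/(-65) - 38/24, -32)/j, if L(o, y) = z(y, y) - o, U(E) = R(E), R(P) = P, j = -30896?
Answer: 253520217229/24098880 - I/3862 ≈ 10520.0 - 0.00025893*I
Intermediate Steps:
U(E) = E
z(d, Q) = √(Q + d) (z(d, Q) = √(d + Q) = √(Q + d))
L(o, y) = -o + √2*√y (L(o, y) = √(y + y) - o = √(2*y) - o = √2*√y - o = -o + √2*√y)
10520 + L(-72/(-65) - 38/24, -32)/j = 10520 + (-(-72/(-65) - 38/24) + √2*√(-32))/(-30896) = 10520 + (-(-72*(-1/65) - 38*1/24) + √2*(4*I*√2))*(-1/30896) = 10520 + (-(72/65 - 19/12) + 8*I)*(-1/30896) = 10520 + (-1*(-371/780) + 8*I)*(-1/30896) = 10520 + (371/780 + 8*I)*(-1/30896) = 10520 + (-371/24098880 - I/3862) = 253520217229/24098880 - I/3862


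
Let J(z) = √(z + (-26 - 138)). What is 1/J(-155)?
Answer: -I*√319/319 ≈ -0.055989*I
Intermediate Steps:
J(z) = √(-164 + z) (J(z) = √(z - 164) = √(-164 + z))
1/J(-155) = 1/(√(-164 - 155)) = 1/(√(-319)) = 1/(I*√319) = -I*√319/319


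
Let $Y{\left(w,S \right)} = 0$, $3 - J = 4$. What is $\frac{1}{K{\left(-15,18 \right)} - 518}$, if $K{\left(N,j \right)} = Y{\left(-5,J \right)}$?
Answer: $- \frac{1}{518} \approx -0.0019305$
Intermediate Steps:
$J = -1$ ($J = 3 - 4 = -1$)
$K{\left(N,j \right)} = 0$
$\frac{1}{K{\left(-15,18 \right)} - 518} = \frac{1}{0 - 518} = \frac{1}{-518} = - \frac{1}{518}$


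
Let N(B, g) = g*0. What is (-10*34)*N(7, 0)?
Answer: 0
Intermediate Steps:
N(B, g) = 0
(-10*34)*N(7, 0) = -10*34*0 = -340*0 = 0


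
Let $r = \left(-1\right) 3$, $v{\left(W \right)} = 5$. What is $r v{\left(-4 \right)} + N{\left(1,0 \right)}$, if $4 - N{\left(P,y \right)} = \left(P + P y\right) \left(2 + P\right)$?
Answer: $-14$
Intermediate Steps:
$r = -3$
$N{\left(P,y \right)} = 4 - \left(2 + P\right) \left(P + P y\right)$ ($N{\left(P,y \right)} = 4 - \left(P + P y\right) \left(2 + P\right) = 4 - \left(2 + P\right) \left(P + P y\right)$)
$r v{\left(-4 \right)} + N{\left(1,0 \right)} = \left(-3\right) 5 - \left(-1 + 0\right) = -15 - -1 = -15 + \left(4 - 1 - 2 + 0 + 0\right) = -15 + 1 = -14$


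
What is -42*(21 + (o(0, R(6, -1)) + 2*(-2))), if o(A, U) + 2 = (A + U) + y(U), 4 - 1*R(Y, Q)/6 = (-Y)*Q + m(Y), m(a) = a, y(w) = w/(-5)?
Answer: 4914/5 ≈ 982.80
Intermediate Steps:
y(w) = -w/5 (y(w) = w*(-⅕) = -w/5)
R(Y, Q) = 24 - 6*Y + 6*Q*Y (R(Y, Q) = 24 - 6*((-Y)*Q + Y) = 24 - 6*(-Q*Y + Y) = 24 - 6*(Y - Q*Y) = 24 + (-6*Y + 6*Q*Y) = 24 - 6*Y + 6*Q*Y)
o(A, U) = -2 + A + 4*U/5 (o(A, U) = -2 + ((A + U) - U/5) = -2 + (A + 4*U/5) = -2 + A + 4*U/5)
-42*(21 + (o(0, R(6, -1)) + 2*(-2))) = -42*(21 + ((-2 + 0 + 4*(24 - 6*6 + 6*(-1)*6)/5) + 2*(-2))) = -42*(21 + ((-2 + 0 + 4*(24 - 36 - 36)/5) - 4)) = -42*(21 + ((-2 + 0 + (⅘)*(-48)) - 4)) = -42*(21 + ((-2 + 0 - 192/5) - 4)) = -42*(21 + (-202/5 - 4)) = -42*(21 - 222/5) = -42*(-117/5) = 4914/5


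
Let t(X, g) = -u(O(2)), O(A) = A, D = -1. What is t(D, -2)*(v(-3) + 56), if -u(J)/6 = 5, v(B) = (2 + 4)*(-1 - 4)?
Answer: 780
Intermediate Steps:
v(B) = -30 (v(B) = 6*(-5) = -30)
u(J) = -30 (u(J) = -6*5 = -30)
t(X, g) = 30 (t(X, g) = -1*(-30) = 30)
t(D, -2)*(v(-3) + 56) = 30*(-30 + 56) = 30*26 = 780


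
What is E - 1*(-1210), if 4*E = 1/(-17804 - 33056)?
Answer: 246162399/203440 ≈ 1210.0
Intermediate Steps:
E = -1/203440 (E = 1/(4*(-17804 - 33056)) = (1/4)/(-50860) = (1/4)*(-1/50860) = -1/203440 ≈ -4.9155e-6)
E - 1*(-1210) = -1/203440 - 1*(-1210) = -1/203440 + 1210 = 246162399/203440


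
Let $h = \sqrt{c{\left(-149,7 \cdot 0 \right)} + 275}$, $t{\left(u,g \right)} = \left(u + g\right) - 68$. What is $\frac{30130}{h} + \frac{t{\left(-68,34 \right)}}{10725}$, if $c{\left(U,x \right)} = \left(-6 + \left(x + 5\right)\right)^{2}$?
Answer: $- \frac{34}{3575} + \frac{655 \sqrt{69}}{3} \approx 1813.6$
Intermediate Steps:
$c{\left(U,x \right)} = \left(-1 + x\right)^{2}$ ($c{\left(U,x \right)} = \left(-6 + \left(5 + x\right)\right)^{2} = \left(-1 + x\right)^{2}$)
$t{\left(u,g \right)} = -68 + g + u$ ($t{\left(u,g \right)} = \left(g + u\right) - 68 = -68 + g + u$)
$h = 2 \sqrt{69}$ ($h = \sqrt{\left(-1 + 7 \cdot 0\right)^{2} + 275} = \sqrt{\left(-1 + 0\right)^{2} + 275} = \sqrt{\left(-1\right)^{2} + 275} = \sqrt{1 + 275} = \sqrt{276} = 2 \sqrt{69} \approx 16.613$)
$\frac{30130}{h} + \frac{t{\left(-68,34 \right)}}{10725} = \frac{30130}{2 \sqrt{69}} + \frac{-68 + 34 - 68}{10725} = 30130 \frac{\sqrt{69}}{138} - \frac{34}{3575} = \frac{655 \sqrt{69}}{3} - \frac{34}{3575} = - \frac{34}{3575} + \frac{655 \sqrt{69}}{3}$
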